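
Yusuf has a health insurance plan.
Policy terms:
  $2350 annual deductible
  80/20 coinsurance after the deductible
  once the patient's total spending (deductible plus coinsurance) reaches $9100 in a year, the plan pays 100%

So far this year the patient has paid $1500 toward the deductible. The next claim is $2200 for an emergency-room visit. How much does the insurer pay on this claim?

$1080

$1500 of the $2350 deductible is already met, leaving $850.
The remaining $1350 (= $2200 − $850) moves to coinsurance.
Coinsurance: $1350 × 20% = $270.
Patient responsibility before any cap: $850 + $270 = $1120.
Total out-of-pocket so far would be $1500 + $1120 = $2620, below the $9100 cap — no reduction.
Insurer pays the balance: $2200 − $1120 = $1080.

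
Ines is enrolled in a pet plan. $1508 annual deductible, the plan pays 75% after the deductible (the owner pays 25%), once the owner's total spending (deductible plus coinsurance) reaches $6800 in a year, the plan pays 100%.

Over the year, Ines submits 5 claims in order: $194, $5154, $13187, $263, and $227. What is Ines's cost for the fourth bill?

#1 ($194): all of it applies to the deductible. Cost to owner: $194. OOP to date $194.
#2 ($5154): deductible takes $1314, $3840 remains; 25% of $3840 = $960. Cost to owner: $2274. OOP to date $2468.
#3 ($13187): 25% coinsurance on $13187 = $3296.75. Owner pays $3296.75; OOP now $5764.75.
#4 ($263): deductible met; 25% of $263 = $65.75. Cost to owner: $65.75. OOP to date $5830.50.

$65.75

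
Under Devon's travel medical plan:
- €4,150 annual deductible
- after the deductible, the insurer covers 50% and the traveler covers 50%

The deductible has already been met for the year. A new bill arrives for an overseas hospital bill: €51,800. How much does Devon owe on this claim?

€25,900

The deductible is already satisfied, so the full bill goes to coinsurance.
Coinsurance: €51,800 × 50% = €25,900.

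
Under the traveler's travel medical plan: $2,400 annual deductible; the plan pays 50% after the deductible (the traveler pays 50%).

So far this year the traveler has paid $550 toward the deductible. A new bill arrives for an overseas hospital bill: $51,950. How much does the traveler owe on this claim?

$26,900

$550 of the $2,400 deductible is already met, leaving $1,850.
That leaves $51,950 − $1,850 = $50,100 for coinsurance.
Traveler's 50% share of $50,100 is $25,050.
That puts the traveler's cost at $1,850 + $25,050 = $26,900.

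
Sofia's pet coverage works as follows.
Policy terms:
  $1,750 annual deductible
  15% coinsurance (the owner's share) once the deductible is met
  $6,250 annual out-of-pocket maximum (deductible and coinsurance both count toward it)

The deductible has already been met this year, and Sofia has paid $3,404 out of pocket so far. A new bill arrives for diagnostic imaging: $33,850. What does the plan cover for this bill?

$31,004

With the deductible met, the entire $33,850 is subject to coinsurance.
Owner's 15% share of $33,850 is $5,077.50.
That would bring total out-of-pocket to $8,481.50, past the $6,250 cap. The owner is capped at $6,250 − $3,404 = $2,846 on this claim.
The insurer covers the remainder: $33,850 − $2,846 = $31,004.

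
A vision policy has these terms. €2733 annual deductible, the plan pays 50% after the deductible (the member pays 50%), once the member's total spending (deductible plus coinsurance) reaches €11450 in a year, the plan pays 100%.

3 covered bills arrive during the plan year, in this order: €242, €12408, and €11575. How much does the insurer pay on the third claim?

Claim 1 (€242): entire amount goes to the deductible. Member pays €242; OOP now €242. Plan pays €242 − €242 = €0.
Claim 2 (€12408): deductible takes €2491, €9917 remains; member's 50% is €4958.50. Member pays €7449.50; OOP now €7691.50. Plan pays €12408 − €7449.50 = €4958.50.
Claim 3 (€11575): deductible met; 50% of €11575 = €5787.50. That would push OOP to €13479, over the €11450 cap, so member pays €11450 − €7691.50 = €3758.50. Plan pays €11575 − €3758.50 = €7816.50.

€7816.50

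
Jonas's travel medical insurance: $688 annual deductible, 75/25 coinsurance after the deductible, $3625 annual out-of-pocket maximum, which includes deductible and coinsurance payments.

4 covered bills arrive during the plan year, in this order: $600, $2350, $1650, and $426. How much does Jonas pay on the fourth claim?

$106.50

Bill 1, $600: fully absorbed by the deductible. Traveler pays $600; OOP now $600.
Bill 2, $2350: deductible takes $88, $2262 remains; coinsurance $2262 × 25% = $565.50. Cost to traveler: $653.50. OOP to date $1253.50.
Bill 3, $1650: deductible met; 25% of $1650 = $412.50. Traveler pays $412.50; OOP now $1666.
Bill 4, $426: 25% coinsurance on $426 = $106.50. Traveler owes $106.50 (running OOP $1772.50).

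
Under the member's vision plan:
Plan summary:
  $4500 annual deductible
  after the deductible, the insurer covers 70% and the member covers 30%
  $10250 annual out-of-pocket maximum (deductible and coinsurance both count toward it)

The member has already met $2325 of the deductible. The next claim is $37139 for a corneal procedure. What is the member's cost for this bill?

Remaining deductible: $4500 − $2325 = $2175.
The remaining $34964 (= $37139 − $2175) moves to coinsurance.
30% of $34964 = $10489.20 falls to the member.
That puts the member's cost at $2175 + $10489.20 = $12664.20 before any cap.
Year-to-date out-of-pocket would reach $2325 + $12664.20 = $14989.20, above the $10250 maximum, so the member pays only $10250 − $2325 = $7925.

$7925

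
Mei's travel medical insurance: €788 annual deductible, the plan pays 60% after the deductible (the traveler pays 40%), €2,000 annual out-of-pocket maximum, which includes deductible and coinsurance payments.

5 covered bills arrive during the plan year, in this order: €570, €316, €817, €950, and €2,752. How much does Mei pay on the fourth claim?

#1 (€570): entire amount goes to the deductible. Traveler pays €570; OOP now €570.
#2 (€316): €218 to deductible, leaving €98; coinsurance €98 × 40% = €39.20. Traveler owes €257.20 (running OOP €827.20).
#3 (€817): deductible already satisfied, so traveler's share is 40% × €817 = €326.80. Traveler pays €326.80; OOP now €1,154.
#4 (€950): deductible already satisfied, so traveler's share is 40% × €950 = €380. Cost to traveler: €380. OOP to date €1,534.

€380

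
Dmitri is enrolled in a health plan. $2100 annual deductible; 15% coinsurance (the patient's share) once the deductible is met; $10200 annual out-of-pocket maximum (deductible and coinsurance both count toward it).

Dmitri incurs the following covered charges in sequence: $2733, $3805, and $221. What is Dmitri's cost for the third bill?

Claim 1 ($2733): $2100 finishes the deductible; $633 goes to coinsurance; 15% of $633 = $94.95. Patient owes $2194.95 (running OOP $2194.95).
Claim 2 ($3805): 15% coinsurance on $3805 = $570.75. Patient pays $570.75; OOP now $2765.70.
Claim 3 ($221): 15% coinsurance on $221 = $33.15. Patient pays $33.15; OOP now $2798.85.

$33.15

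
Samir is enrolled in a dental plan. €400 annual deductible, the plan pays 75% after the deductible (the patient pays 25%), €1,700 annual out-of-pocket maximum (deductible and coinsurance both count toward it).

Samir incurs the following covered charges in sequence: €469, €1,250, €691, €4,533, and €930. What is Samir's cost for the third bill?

Claim 1 (€469): €400 finishes the deductible; €69 goes to coinsurance; 25% of €69 = €17.25. Patient pays €417.25; OOP now €417.25.
Claim 2 (€1,250): 25% coinsurance on €1,250 = €312.50. Cost to patient: €312.50. OOP to date €729.75.
Claim 3 (€691): deductible already satisfied, so patient's share is 25% × €691 = €172.75. Patient owes €172.75 (running OOP €902.50).

€172.75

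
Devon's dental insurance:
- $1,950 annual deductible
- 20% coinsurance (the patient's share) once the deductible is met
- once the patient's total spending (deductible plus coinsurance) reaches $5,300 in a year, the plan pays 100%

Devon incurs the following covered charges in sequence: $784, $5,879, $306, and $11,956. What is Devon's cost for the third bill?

Claim 1 — $784: all of it applies to the deductible. Patient pays $784; OOP now $784.
Claim 2 — $5,879: deductible takes $1,166, $4,713 remains; coinsurance $4,713 × 20% = $942.60. Patient pays $2,108.60; OOP now $2,892.60.
Claim 3 — $306: 20% coinsurance on $306 = $61.20. Patient pays $61.20; OOP now $2,953.80.

$61.20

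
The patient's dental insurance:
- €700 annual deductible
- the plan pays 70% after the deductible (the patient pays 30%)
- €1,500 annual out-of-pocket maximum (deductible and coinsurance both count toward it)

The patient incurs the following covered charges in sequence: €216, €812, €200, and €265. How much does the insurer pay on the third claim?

#1 (€216): all of it applies to the deductible. Patient pays €216; OOP now €216. Insurer: €216 − €216 = €0.
#2 (€812): deductible takes €484, €328 remains; 30% of €328 = €98.40. Cost to patient: €582.40. OOP to date €798.40. Plan pays €812 − €582.40 = €229.60.
#3 (€200): deductible met; 30% of €200 = €60. Patient pays €60; OOP now €858.40. Plan pays €200 − €60 = €140.

€140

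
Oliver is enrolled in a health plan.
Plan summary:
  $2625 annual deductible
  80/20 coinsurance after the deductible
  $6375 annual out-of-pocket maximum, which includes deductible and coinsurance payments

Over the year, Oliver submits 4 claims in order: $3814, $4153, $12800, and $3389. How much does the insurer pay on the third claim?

$10240

Bill 1, $3814: $2625 finishes the deductible; $1189 goes to coinsurance; coinsurance $1189 × 20% = $237.80. Patient pays $2862.80; OOP now $2862.80. Insurer: $3814 − $2862.80 = $951.20.
Bill 2, $4153: deductible already satisfied, so patient's share is 20% × $4153 = $830.60. Patient pays $830.60; OOP now $3693.40. Plan pays $4153 − $830.60 = $3322.40.
Bill 3, $12800: deductible already satisfied, so patient's share is 20% × $12800 = $2560. Patient owes $2560 (running OOP $6253.40). Plan pays $12800 − $2560 = $10240.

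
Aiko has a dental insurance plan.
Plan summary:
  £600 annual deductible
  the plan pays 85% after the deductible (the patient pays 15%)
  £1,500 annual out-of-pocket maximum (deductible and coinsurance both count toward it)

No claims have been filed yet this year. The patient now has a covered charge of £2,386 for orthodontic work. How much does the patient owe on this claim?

£867.90

The full £600 deductible is still open; £600 of this bill applies to it.
That leaves £2,386 − £600 = £1,786 for coinsurance.
15% of £1,786 = £267.90 falls to the patient.
So the patient owes £600 + £267.90 = £867.90 before any cap.
Total out-of-pocket so far would be £0 + £867.90 = £867.90, below the £1,500 cap — no reduction.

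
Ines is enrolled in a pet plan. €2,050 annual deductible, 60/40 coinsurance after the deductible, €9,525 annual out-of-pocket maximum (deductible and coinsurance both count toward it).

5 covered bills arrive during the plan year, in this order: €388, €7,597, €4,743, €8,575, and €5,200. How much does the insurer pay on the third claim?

Bill 1, €388: fully absorbed by the deductible. Cost to owner: €388. OOP to date €388. Plan pays €388 − €388 = €0.
Bill 2, €7,597: €1,662 to deductible, leaving €5,935; 40% of €5,935 = €2,374. Owner pays €4,036; OOP now €4,424. Insurer: €7,597 − €4,036 = €3,561.
Bill 3, €4,743: 40% coinsurance on €4,743 = €1,897.20. Owner owes €1,897.20 (running OOP €6,321.20). Insurer: €4,743 − €1,897.20 = €2,845.80.

€2,845.80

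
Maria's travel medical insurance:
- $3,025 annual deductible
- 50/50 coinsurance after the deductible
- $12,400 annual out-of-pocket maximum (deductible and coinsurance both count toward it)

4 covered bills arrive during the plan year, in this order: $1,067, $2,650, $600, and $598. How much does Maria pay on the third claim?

#1 ($1,067): all of it applies to the deductible. Cost to traveler: $1,067. OOP to date $1,067.
#2 ($2,650): $1,958 to deductible, leaving $692; 50% of $692 = $346. Traveler owes $2,304 (running OOP $3,371).
#3 ($600): deductible met; 50% of $600 = $300. Cost to traveler: $300. OOP to date $3,671.

$300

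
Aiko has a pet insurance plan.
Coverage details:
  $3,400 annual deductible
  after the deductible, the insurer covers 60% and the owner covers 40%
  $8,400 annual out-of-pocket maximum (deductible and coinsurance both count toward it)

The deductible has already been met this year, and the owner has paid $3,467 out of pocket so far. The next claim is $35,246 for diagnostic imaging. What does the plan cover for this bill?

$30,313

With the deductible met, the entire $35,246 is subject to coinsurance.
Owner's 40% share of $35,246 is $14,098.40.
That would bring total out-of-pocket to $17,565.40, past the $8,400 cap. The owner is capped at $8,400 − $3,467 = $4,933 on this claim.
The insurer covers the remainder: $35,246 − $4,933 = $30,313.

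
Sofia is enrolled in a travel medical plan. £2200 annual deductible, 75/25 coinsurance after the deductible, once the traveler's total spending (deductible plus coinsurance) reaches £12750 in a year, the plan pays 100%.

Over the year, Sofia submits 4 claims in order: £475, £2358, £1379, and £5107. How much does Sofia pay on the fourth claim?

£1276.75

Bill 1, £475: fully absorbed by the deductible. Traveler pays £475; OOP now £475.
Bill 2, £2358: deductible takes £1725, £633 remains; 25% of £633 = £158.25. Cost to traveler: £1883.25. OOP to date £2358.25.
Bill 3, £1379: 25% coinsurance on £1379 = £344.75. Cost to traveler: £344.75. OOP to date £2703.
Bill 4, £5107: deductible already satisfied, so traveler's share is 25% × £5107 = £1276.75. Traveler pays £1276.75; OOP now £3979.75.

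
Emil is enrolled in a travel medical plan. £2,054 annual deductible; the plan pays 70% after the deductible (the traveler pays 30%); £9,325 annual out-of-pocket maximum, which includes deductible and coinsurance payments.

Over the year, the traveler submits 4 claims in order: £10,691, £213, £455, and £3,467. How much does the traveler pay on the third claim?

£136.50

Claim 1 — £10,691: £2,054 to deductible, leaving £8,637; 30% of £8,637 = £2,591.10. Traveler pays £4,645.10; OOP now £4,645.10.
Claim 2 — £213: deductible met; 30% of £213 = £63.90. Traveler owes £63.90 (running OOP £4,709).
Claim 3 — £455: 30% coinsurance on £455 = £136.50. Traveler owes £136.50 (running OOP £4,845.50).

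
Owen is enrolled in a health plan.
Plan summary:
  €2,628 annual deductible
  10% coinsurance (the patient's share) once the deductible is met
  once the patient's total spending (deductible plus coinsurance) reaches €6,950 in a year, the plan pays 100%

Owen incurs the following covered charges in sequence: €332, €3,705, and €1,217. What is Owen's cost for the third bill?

Bill 1, €332: entire amount goes to the deductible. Patient pays €332; OOP now €332.
Bill 2, €3,705: €2,296 to deductible, leaving €1,409; patient's 10% is €140.90. Cost to patient: €2,436.90. OOP to date €2,768.90.
Bill 3, €1,217: deductible met; 10% of €1,217 = €121.70. Cost to patient: €121.70. OOP to date €2,890.60.

€121.70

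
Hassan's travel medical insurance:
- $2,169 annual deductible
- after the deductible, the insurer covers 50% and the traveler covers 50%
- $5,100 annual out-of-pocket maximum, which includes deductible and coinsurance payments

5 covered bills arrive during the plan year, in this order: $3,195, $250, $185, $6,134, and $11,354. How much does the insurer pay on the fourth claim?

Bill 1, $3,195: $2,169 finishes the deductible; $1,026 goes to coinsurance; 50% of $1,026 = $513. Cost to traveler: $2,682. OOP to date $2,682. Plan pays $3,195 − $2,682 = $513.
Bill 2, $250: 50% coinsurance on $250 = $125. Traveler owes $125 (running OOP $2,807). Insurer: $250 − $125 = $125.
Bill 3, $185: deductible already satisfied, so traveler's share is 50% × $185 = $92.50. Traveler owes $92.50 (running OOP $2,899.50). Insurer: $185 − $92.50 = $92.50.
Bill 4, $6,134: deductible met; 50% of $6,134 = $3,067. That would push OOP to $5,966.50, over the $5,100 cap, so traveler pays $5,100 − $2,899.50 = $2,200.50. Insurer: $6,134 − $2,200.50 = $3,933.50.

$3,933.50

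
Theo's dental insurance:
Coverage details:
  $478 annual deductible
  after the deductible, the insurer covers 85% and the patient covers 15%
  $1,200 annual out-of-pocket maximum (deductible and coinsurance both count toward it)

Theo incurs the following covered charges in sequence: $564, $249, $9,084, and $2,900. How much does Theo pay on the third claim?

Claim 1 ($564): $478 to deductible, leaving $86; coinsurance $86 × 15% = $12.90. Cost to patient: $490.90. OOP to date $490.90.
Claim 2 ($249): 15% coinsurance on $249 = $37.35. Patient owes $37.35 (running OOP $528.25).
Claim 3 ($9,084): deductible met; 15% of $9,084 = $1,362.60. Adding that to $528.25 gives $1,890.85, past the $1,200 cap; patient pays only $1,200 − $528.25 = $671.75.

$671.75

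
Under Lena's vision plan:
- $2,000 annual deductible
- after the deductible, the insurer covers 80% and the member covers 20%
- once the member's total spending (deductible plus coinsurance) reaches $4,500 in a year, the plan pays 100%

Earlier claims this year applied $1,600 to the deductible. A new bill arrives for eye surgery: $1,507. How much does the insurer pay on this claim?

$1,600 of the $2,000 deductible is already met, leaving $400.
After the $400 deductible portion, $1,507 − $400 = $1,107 is subject to coinsurance.
Coinsurance: $1,107 × 20% = $221.40.
Member responsibility before any cap: $400 + $221.40 = $621.40.
Total out-of-pocket so far would be $1,600 + $621.40 = $2,221.40, below the $4,500 cap — no reduction.
Insurer pays the balance: $1,507 − $621.40 = $885.60.

$885.60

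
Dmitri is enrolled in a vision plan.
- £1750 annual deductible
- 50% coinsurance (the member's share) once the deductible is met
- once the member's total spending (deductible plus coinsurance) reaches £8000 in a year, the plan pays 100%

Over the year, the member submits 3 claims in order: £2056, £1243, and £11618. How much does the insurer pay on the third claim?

Claim 1 (£2056): deductible takes £1750, £306 remains; coinsurance £306 × 50% = £153. Member pays £1903; OOP now £1903. Insurer: £2056 − £1903 = £153.
Claim 2 (£1243): deductible already satisfied, so member's share is 50% × £1243 = £621.50. Member pays £621.50; OOP now £2524.50. Plan pays £1243 − £621.50 = £621.50.
Claim 3 (£11618): deductible met; 50% of £11618 = £5809. OOP would hit £8333.50 > £8000, so the cap limits the member to £8000 − £2524.50 = £5475.50. Plan pays £11618 − £5475.50 = £6142.50.

£6142.50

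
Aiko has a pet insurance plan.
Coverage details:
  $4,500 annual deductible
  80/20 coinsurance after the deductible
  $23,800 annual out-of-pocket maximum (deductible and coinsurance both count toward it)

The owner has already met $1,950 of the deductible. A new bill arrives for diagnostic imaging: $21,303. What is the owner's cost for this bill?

$6,300.60

Deductible still to meet: $4,500 − $1,950 = $2,550.
That leaves $21,303 − $2,550 = $18,753 for coinsurance.
Coinsurance: $18,753 × 20% = $3,750.60.
So the owner owes $2,550 + $3,750.60 = $6,300.60 before any cap.
Year-to-date out-of-pocket becomes $1,950 + $6,300.60 = $8,250.60, still under the $23,800 maximum, so no cap applies.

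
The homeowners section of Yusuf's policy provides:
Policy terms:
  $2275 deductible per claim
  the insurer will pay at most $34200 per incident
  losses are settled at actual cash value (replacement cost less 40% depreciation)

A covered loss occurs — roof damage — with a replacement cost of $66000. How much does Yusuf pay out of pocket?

$31800

Depreciate 40%: the covered value is $66000 × 0.6 = $39600.
Less the $2275 deductible: $39600 − $2275 = $37325.
The $34200 per-incident cap binds; insurer pays $34200.
Out of pocket: $66000 − $34200 = $31800.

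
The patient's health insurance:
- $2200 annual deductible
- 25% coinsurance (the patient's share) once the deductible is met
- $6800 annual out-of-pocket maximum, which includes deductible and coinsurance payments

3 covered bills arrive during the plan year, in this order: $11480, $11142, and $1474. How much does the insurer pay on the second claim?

#1 ($11480): $2200 finishes the deductible; $9280 goes to coinsurance; 25% of $9280 = $2320. Patient owes $4520 (running OOP $4520). Plan pays $11480 − $4520 = $6960.
#2 ($11142): deductible met; 25% of $11142 = $2785.50. Adding that to $4520 gives $7305.50, past the $6800 cap; patient pays only $6800 − $4520 = $2280. Insurer: $11142 − $2280 = $8862.

$8862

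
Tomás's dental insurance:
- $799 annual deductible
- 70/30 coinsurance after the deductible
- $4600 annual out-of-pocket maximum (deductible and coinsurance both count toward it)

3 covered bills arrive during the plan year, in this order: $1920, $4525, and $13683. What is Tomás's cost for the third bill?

$2107.20

Claim 1 ($1920): $799 finishes the deductible; $1121 goes to coinsurance; 30% of $1121 = $336.30. Patient owes $1135.30 (running OOP $1135.30).
Claim 2 ($4525): deductible already satisfied, so patient's share is 30% × $4525 = $1357.50. Patient owes $1357.50 (running OOP $2492.80).
Claim 3 ($13683): deductible already satisfied, so patient's share is 30% × $13683 = $4104.90. OOP would hit $6597.70 > $4600, so the cap limits the patient to $4600 − $2492.80 = $2107.20.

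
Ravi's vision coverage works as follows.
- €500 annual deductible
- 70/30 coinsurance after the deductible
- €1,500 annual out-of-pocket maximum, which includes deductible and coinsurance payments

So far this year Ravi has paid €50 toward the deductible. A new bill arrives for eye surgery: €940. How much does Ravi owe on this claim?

€50 of the €500 deductible is already met, leaving €450.
That leaves €940 − €450 = €490 for coinsurance.
Member's 30% share of €490 is €147.
That puts the member's cost at €450 + €147 = €597 before any cap.
Total out-of-pocket so far would be €50 + €597 = €647, below the €1,500 cap — no reduction.

€597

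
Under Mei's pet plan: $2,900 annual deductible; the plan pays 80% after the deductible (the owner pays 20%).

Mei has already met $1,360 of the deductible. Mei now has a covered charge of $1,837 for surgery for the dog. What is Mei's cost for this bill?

$1,599.40

Remaining deductible: $2,900 − $1,360 = $1,540.
That leaves $1,837 − $1,540 = $297 for coinsurance.
Coinsurance: $297 × 20% = $59.40.
So the owner owes $1,540 + $59.40 = $1,599.40.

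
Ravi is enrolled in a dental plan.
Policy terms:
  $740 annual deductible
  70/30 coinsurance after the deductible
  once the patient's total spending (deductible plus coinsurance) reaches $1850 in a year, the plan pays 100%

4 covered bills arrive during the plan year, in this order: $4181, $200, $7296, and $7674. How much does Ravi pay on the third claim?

$17.70

#1 ($4181): deductible takes $740, $3441 remains; patient's 30% is $1032.30. Patient owes $1772.30 (running OOP $1772.30).
#2 ($200): 30% coinsurance on $200 = $60. Cost to patient: $60. OOP to date $1832.30.
#3 ($7296): deductible already satisfied, so patient's share is 30% × $7296 = $2188.80. Adding that to $1832.30 gives $4021.10, past the $1850 cap; patient pays only $1850 − $1832.30 = $17.70.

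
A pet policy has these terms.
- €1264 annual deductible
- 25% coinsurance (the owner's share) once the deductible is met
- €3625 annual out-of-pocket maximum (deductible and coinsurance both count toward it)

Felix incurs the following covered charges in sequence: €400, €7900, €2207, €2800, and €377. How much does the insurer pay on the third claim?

Claim 1 — €400: fully absorbed by the deductible. Cost to owner: €400. OOP to date €400. Plan pays €400 − €400 = €0.
Claim 2 — €7900: deductible takes €864, €7036 remains; owner's 25% is €1759. Owner owes €2623 (running OOP €3023). Insurer: €7900 − €2623 = €5277.
Claim 3 — €2207: deductible already satisfied, so owner's share is 25% × €2207 = €551.75. Owner pays €551.75; OOP now €3574.75. Plan pays €2207 − €551.75 = €1655.25.

€1655.25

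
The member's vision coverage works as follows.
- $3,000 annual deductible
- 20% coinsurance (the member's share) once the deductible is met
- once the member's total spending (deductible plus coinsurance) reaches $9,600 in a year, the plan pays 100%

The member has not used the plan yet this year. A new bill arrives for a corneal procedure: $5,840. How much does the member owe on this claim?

$3,568

The full $3,000 deductible is still open; $3,000 of this bill applies to it.
After the $3,000 deductible portion, $5,840 − $3,000 = $2,840 is subject to coinsurance.
Member's 20% share of $2,840 is $568.
So the member owes $3,000 + $568 = $3,568 before any cap.
Year-to-date out-of-pocket becomes $0 + $3,568 = $3,568, still under the $9,600 maximum, so no cap applies.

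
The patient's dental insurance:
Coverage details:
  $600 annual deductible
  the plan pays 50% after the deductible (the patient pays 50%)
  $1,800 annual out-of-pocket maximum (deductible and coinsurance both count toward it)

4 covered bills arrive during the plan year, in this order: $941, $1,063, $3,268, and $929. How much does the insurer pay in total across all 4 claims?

$4,401

Bill 1, $941: $600 finishes the deductible; $341 goes to coinsurance; 50% of $341 = $170.50. Patient owes $770.50 (running OOP $770.50). Plan pays $941 − $770.50 = $170.50.
Bill 2, $1,063: deductible met; 50% of $1,063 = $531.50. Patient owes $531.50 (running OOP $1,302). Plan pays $1,063 − $531.50 = $531.50.
Bill 3, $3,268: deductible already satisfied, so patient's share is 50% × $3,268 = $1,634. OOP would hit $2,936 > $1,800, so the cap limits the patient to $1,800 − $1,302 = $498. Plan pays $3,268 − $498 = $2,770.
Bill 4, $929: deductible already satisfied, so patient's share is 50% × $929 = $464.50. OOP would hit $2,264.50 > $1,800, so the cap limits the patient to $1,800 − $1,800 = $0. Plan pays $929 − $0 = $929.
Insurer total: $170.50 + $531.50 + $2,770 + $929 = $4,401.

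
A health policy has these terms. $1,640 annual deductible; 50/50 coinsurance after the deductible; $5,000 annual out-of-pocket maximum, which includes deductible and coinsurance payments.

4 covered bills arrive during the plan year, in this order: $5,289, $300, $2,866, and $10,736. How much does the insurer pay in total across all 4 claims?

$14,191

Claim 1 ($5,289): deductible takes $1,640, $3,649 remains; coinsurance $3,649 × 50% = $1,824.50. Patient pays $3,464.50; OOP now $3,464.50. Insurer: $5,289 − $3,464.50 = $1,824.50.
Claim 2 ($300): deductible met; 50% of $300 = $150. Patient owes $150 (running OOP $3,614.50). Plan pays $300 − $150 = $150.
Claim 3 ($2,866): 50% coinsurance on $2,866 = $1,433. Adding that to $3,614.50 gives $5,047.50, past the $5,000 cap; patient pays only $5,000 − $3,614.50 = $1,385.50. Plan pays $2,866 − $1,385.50 = $1,480.50.
Claim 4 ($10,736): 50% coinsurance on $10,736 = $5,368. That would push OOP to $10,368, over the $5,000 cap, so patient pays $5,000 − $5,000 = $0. Insurer: $10,736 − $0 = $10,736.
Insurer total: $1,824.50 + $150 + $1,480.50 + $10,736 = $14,191.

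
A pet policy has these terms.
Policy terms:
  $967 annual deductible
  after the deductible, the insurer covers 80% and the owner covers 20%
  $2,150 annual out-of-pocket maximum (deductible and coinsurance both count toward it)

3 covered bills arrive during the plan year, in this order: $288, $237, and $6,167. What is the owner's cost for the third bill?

$1,587

#1 ($288): fully absorbed by the deductible. Owner pays $288; OOP now $288.
#2 ($237): entire amount goes to the deductible. Owner pays $237; OOP now $525.
#3 ($6,167): $442 to deductible, leaving $5,725; coinsurance $5,725 × 20% = $1,145. Owner owes $1,587 (running OOP $2,112).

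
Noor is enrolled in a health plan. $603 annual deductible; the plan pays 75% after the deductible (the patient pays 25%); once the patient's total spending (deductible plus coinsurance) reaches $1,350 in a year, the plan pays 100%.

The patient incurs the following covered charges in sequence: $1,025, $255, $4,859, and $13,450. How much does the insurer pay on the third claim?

Bill 1, $1,025: deductible takes $603, $422 remains; 25% of $422 = $105.50. Patient owes $708.50 (running OOP $708.50). Insurer: $1,025 − $708.50 = $316.50.
Bill 2, $255: deductible already satisfied, so patient's share is 25% × $255 = $63.75. Patient pays $63.75; OOP now $772.25. Plan pays $255 − $63.75 = $191.25.
Bill 3, $4,859: deductible already satisfied, so patient's share is 25% × $4,859 = $1,214.75. Adding that to $772.25 gives $1,987, past the $1,350 cap; patient pays only $1,350 − $772.25 = $577.75. Plan pays $4,859 − $577.75 = $4,281.25.

$4,281.25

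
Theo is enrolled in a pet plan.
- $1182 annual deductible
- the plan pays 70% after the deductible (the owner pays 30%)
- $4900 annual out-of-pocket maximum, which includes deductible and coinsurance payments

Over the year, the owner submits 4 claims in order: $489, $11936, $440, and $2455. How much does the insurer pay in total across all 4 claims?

$10420

Bill 1, $489: all of it applies to the deductible. Owner pays $489; OOP now $489. Insurer: $489 − $489 = $0.
Bill 2, $11936: $693 finishes the deductible; $11243 goes to coinsurance; 30% of $11243 = $3372.90. Cost to owner: $4065.90. OOP to date $4554.90. Insurer: $11936 − $4065.90 = $7870.10.
Bill 3, $440: deductible met; 30% of $440 = $132. Cost to owner: $132. OOP to date $4686.90. Plan pays $440 − $132 = $308.
Bill 4, $2455: deductible met; 30% of $2455 = $736.50. Adding that to $4686.90 gives $5423.40, past the $4900 cap; owner pays only $4900 − $4686.90 = $213.10. Insurer: $2455 − $213.10 = $2241.90.
Insurer total = bills − owner's total = $15320 − $4900 = $10420.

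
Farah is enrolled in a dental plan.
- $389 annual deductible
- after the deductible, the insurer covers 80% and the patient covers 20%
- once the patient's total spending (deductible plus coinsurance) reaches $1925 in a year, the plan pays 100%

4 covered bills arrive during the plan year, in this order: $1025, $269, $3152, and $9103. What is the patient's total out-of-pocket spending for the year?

$1925

Bill 1, $1025: $389 finishes the deductible; $636 goes to coinsurance; coinsurance $636 × 20% = $127.20. Cost to patient: $516.20. OOP to date $516.20.
Bill 2, $269: 20% coinsurance on $269 = $53.80. Cost to patient: $53.80. OOP to date $570.
Bill 3, $3152: deductible already satisfied, so patient's share is 20% × $3152 = $630.40. Patient owes $630.40 (running OOP $1200.40).
Bill 4, $9103: deductible met; 20% of $9103 = $1820.60. That would push OOP to $3021, over the $1925 cap, so patient pays $1925 − $1200.40 = $724.60.
Summing the patient's payments: $516.20 + $53.80 + $630.40 + $724.60 = $1925.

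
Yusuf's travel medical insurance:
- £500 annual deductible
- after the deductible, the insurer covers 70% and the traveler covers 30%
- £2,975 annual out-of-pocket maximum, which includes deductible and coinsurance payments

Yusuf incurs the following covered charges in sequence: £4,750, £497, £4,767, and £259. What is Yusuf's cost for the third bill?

£1,050.90

Claim 1 (£4,750): £500 finishes the deductible; £4,250 goes to coinsurance; coinsurance £4,250 × 30% = £1,275. Cost to traveler: £1,775. OOP to date £1,775.
Claim 2 (£497): deductible met; 30% of £497 = £149.10. Traveler pays £149.10; OOP now £1,924.10.
Claim 3 (£4,767): 30% coinsurance on £4,767 = £1,430.10. That would push OOP to £3,354.20, over the £2,975 cap, so traveler pays £2,975 − £1,924.10 = £1,050.90.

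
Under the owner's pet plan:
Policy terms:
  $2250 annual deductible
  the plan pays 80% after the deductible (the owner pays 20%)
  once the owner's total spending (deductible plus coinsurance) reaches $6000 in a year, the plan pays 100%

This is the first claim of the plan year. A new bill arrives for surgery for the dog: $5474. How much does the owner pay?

$2894.80

The full $2250 deductible is still open; $2250 of this bill applies to it.
The remaining $3224 (= $5474 − $2250) moves to coinsurance.
Owner's 20% share of $3224 is $644.80.
That puts the owner's cost at $2250 + $644.80 = $2894.80 before any cap.
Cumulative spending $0 + $2894.80 = $2894.80 stays under the $6000 maximum.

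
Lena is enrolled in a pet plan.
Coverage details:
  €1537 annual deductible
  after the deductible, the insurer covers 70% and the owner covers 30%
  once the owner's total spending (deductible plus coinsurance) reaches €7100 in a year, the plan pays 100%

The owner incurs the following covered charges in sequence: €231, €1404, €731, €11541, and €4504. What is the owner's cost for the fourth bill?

€3462.30

Claim 1 (€231): all of it applies to the deductible. Owner pays €231; OOP now €231.
Claim 2 (€1404): deductible takes €1306, €98 remains; 30% of €98 = €29.40. Owner owes €1335.40 (running OOP €1566.40).
Claim 3 (€731): deductible already satisfied, so owner's share is 30% × €731 = €219.30. Owner pays €219.30; OOP now €1785.70.
Claim 4 (€11541): deductible already satisfied, so owner's share is 30% × €11541 = €3462.30. Cost to owner: €3462.30. OOP to date €5248.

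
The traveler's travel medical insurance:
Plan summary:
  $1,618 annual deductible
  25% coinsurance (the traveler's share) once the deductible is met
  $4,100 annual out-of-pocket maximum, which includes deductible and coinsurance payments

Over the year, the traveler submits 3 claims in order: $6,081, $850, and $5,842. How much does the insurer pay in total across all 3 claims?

Claim 1 ($6,081): $1,618 to deductible, leaving $4,463; traveler's 25% is $1,115.75. Traveler pays $2,733.75; OOP now $2,733.75. Plan pays $6,081 − $2,733.75 = $3,347.25.
Claim 2 ($850): deductible already satisfied, so traveler's share is 25% × $850 = $212.50. Traveler owes $212.50 (running OOP $2,946.25). Plan pays $850 − $212.50 = $637.50.
Claim 3 ($5,842): deductible already satisfied, so traveler's share is 25% × $5,842 = $1,460.50. Adding that to $2,946.25 gives $4,406.75, past the $4,100 cap; traveler pays only $4,100 − $2,946.25 = $1,153.75. Insurer: $5,842 − $1,153.75 = $4,688.25.
Insurer total: $3,347.25 + $637.50 + $4,688.25 = $8,673.

$8,673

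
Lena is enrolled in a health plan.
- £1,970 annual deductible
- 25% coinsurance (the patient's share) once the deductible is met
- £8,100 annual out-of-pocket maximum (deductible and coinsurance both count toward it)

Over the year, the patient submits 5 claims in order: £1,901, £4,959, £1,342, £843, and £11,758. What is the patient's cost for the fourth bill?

£210.75

Claim 1 (£1,901): fully absorbed by the deductible. Cost to patient: £1,901. OOP to date £1,901.
Claim 2 (£4,959): deductible takes £69, £4,890 remains; patient's 25% is £1,222.50. Cost to patient: £1,291.50. OOP to date £3,192.50.
Claim 3 (£1,342): 25% coinsurance on £1,342 = £335.50. Patient owes £335.50 (running OOP £3,528).
Claim 4 (£843): 25% coinsurance on £843 = £210.75. Patient pays £210.75; OOP now £3,738.75.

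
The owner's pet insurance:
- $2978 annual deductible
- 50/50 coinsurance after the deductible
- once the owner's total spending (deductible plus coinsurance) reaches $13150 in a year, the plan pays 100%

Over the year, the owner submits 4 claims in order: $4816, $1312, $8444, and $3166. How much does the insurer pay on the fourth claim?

Bill 1, $4816: $2978 to deductible, leaving $1838; coinsurance $1838 × 50% = $919. Cost to owner: $3897. OOP to date $3897. Plan pays $4816 − $3897 = $919.
Bill 2, $1312: 50% coinsurance on $1312 = $656. Owner owes $656 (running OOP $4553). Insurer: $1312 − $656 = $656.
Bill 3, $8444: deductible already satisfied, so owner's share is 50% × $8444 = $4222. Owner pays $4222; OOP now $8775. Plan pays $8444 − $4222 = $4222.
Bill 4, $3166: 50% coinsurance on $3166 = $1583. Cost to owner: $1583. OOP to date $10358. Insurer: $3166 − $1583 = $1583.

$1583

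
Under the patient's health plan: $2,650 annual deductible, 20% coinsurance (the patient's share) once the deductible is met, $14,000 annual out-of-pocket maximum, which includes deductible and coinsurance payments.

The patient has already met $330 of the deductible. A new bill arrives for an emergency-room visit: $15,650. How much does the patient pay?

Deductible still to meet: $2,650 − $330 = $2,320.
After the $2,320 deductible portion, $15,650 − $2,320 = $13,330 is subject to coinsurance.
Coinsurance: $13,330 × 20% = $2,666.
That puts the patient's cost at $2,320 + $2,666 = $4,986 before any cap.
Cumulative spending $330 + $4,986 = $5,316 stays under the $14,000 maximum.

$4,986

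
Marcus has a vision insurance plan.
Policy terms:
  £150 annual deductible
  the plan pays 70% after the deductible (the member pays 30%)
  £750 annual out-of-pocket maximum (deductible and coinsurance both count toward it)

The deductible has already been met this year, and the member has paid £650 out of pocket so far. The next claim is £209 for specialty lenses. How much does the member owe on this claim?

The deductible is already satisfied, so the full bill goes to coinsurance.
30% of £209 = £62.70 falls to the member.
Year-to-date out-of-pocket becomes £650 + £62.70 = £712.70, still under the £750 maximum, so no cap applies.

£62.70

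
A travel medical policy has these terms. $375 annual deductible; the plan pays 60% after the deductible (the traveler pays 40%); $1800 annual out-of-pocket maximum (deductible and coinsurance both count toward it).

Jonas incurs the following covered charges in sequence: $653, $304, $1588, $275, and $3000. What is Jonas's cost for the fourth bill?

#1 ($653): $375 to deductible, leaving $278; coinsurance $278 × 40% = $111.20. Cost to traveler: $486.20. OOP to date $486.20.
#2 ($304): 40% coinsurance on $304 = $121.60. Traveler owes $121.60 (running OOP $607.80).
#3 ($1588): deductible met; 40% of $1588 = $635.20. Cost to traveler: $635.20. OOP to date $1243.
#4 ($275): deductible met; 40% of $275 = $110. Traveler owes $110 (running OOP $1353).

$110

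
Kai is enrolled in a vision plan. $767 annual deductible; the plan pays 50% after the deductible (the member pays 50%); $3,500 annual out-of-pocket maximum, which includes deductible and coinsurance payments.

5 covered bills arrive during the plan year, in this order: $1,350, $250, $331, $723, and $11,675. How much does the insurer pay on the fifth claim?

$9,885.50

Bill 1, $1,350: $767 finishes the deductible; $583 goes to coinsurance; 50% of $583 = $291.50. Cost to member: $1,058.50. OOP to date $1,058.50. Insurer: $1,350 − $1,058.50 = $291.50.
Bill 2, $250: deductible already satisfied, so member's share is 50% × $250 = $125. Member pays $125; OOP now $1,183.50. Plan pays $250 − $125 = $125.
Bill 3, $331: deductible met; 50% of $331 = $165.50. Cost to member: $165.50. OOP to date $1,349. Insurer: $331 − $165.50 = $165.50.
Bill 4, $723: deductible met; 50% of $723 = $361.50. Cost to member: $361.50. OOP to date $1,710.50. Insurer: $723 − $361.50 = $361.50.
Bill 5, $11,675: deductible already satisfied, so member's share is 50% × $11,675 = $5,837.50. That would push OOP to $7,548, over the $3,500 cap, so member pays $3,500 − $1,710.50 = $1,789.50. Insurer: $11,675 − $1,789.50 = $9,885.50.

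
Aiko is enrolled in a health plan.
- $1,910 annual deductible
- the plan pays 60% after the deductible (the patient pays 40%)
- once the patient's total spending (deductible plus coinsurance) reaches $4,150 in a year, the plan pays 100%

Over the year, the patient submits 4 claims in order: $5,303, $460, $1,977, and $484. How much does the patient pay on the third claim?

$698.80

Bill 1, $5,303: $1,910 to deductible, leaving $3,393; coinsurance $3,393 × 40% = $1,357.20. Patient pays $3,267.20; OOP now $3,267.20.
Bill 2, $460: deductible already satisfied, so patient's share is 40% × $460 = $184. Patient owes $184 (running OOP $3,451.20).
Bill 3, $1,977: deductible met; 40% of $1,977 = $790.80. OOP would hit $4,242 > $4,150, so the cap limits the patient to $4,150 − $3,451.20 = $698.80.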